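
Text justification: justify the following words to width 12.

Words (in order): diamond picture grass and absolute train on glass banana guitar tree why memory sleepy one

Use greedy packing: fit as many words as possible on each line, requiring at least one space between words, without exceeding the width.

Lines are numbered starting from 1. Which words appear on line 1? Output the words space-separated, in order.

Line 1: ['diamond'] (min_width=7, slack=5)
Line 2: ['picture'] (min_width=7, slack=5)
Line 3: ['grass', 'and'] (min_width=9, slack=3)
Line 4: ['absolute'] (min_width=8, slack=4)
Line 5: ['train', 'on'] (min_width=8, slack=4)
Line 6: ['glass', 'banana'] (min_width=12, slack=0)
Line 7: ['guitar', 'tree'] (min_width=11, slack=1)
Line 8: ['why', 'memory'] (min_width=10, slack=2)
Line 9: ['sleepy', 'one'] (min_width=10, slack=2)

Answer: diamond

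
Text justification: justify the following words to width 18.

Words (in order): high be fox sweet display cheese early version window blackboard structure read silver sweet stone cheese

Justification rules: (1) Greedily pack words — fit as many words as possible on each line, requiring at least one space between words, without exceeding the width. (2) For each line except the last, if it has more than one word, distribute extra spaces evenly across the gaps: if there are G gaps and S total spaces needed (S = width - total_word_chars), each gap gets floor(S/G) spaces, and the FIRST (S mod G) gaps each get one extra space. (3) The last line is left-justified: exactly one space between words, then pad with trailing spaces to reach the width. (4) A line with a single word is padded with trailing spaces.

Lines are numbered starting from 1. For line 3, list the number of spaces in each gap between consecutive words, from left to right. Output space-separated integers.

Line 1: ['high', 'be', 'fox', 'sweet'] (min_width=17, slack=1)
Line 2: ['display', 'cheese'] (min_width=14, slack=4)
Line 3: ['early', 'version'] (min_width=13, slack=5)
Line 4: ['window', 'blackboard'] (min_width=17, slack=1)
Line 5: ['structure', 'read'] (min_width=14, slack=4)
Line 6: ['silver', 'sweet', 'stone'] (min_width=18, slack=0)
Line 7: ['cheese'] (min_width=6, slack=12)

Answer: 6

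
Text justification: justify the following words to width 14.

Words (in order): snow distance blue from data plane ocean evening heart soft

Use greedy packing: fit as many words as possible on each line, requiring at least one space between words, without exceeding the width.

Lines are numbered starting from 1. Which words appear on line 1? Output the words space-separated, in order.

Answer: snow distance

Derivation:
Line 1: ['snow', 'distance'] (min_width=13, slack=1)
Line 2: ['blue', 'from', 'data'] (min_width=14, slack=0)
Line 3: ['plane', 'ocean'] (min_width=11, slack=3)
Line 4: ['evening', 'heart'] (min_width=13, slack=1)
Line 5: ['soft'] (min_width=4, slack=10)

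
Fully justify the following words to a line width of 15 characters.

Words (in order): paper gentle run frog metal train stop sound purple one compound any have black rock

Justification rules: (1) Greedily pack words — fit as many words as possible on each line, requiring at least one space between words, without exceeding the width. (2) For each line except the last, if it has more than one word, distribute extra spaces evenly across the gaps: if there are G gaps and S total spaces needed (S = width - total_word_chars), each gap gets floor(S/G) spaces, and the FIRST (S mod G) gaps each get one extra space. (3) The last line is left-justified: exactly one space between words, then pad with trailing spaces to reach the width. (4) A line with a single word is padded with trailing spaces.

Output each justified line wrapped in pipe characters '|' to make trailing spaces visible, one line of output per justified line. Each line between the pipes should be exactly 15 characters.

Answer: |paper    gentle|
|run  frog metal|
|train      stop|
|sound    purple|
|one    compound|
|any  have black|
|rock           |

Derivation:
Line 1: ['paper', 'gentle'] (min_width=12, slack=3)
Line 2: ['run', 'frog', 'metal'] (min_width=14, slack=1)
Line 3: ['train', 'stop'] (min_width=10, slack=5)
Line 4: ['sound', 'purple'] (min_width=12, slack=3)
Line 5: ['one', 'compound'] (min_width=12, slack=3)
Line 6: ['any', 'have', 'black'] (min_width=14, slack=1)
Line 7: ['rock'] (min_width=4, slack=11)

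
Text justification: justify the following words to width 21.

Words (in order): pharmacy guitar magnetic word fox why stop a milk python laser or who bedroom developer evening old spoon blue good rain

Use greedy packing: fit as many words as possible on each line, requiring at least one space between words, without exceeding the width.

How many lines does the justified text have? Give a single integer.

Line 1: ['pharmacy', 'guitar'] (min_width=15, slack=6)
Line 2: ['magnetic', 'word', 'fox', 'why'] (min_width=21, slack=0)
Line 3: ['stop', 'a', 'milk', 'python'] (min_width=18, slack=3)
Line 4: ['laser', 'or', 'who', 'bedroom'] (min_width=20, slack=1)
Line 5: ['developer', 'evening', 'old'] (min_width=21, slack=0)
Line 6: ['spoon', 'blue', 'good', 'rain'] (min_width=20, slack=1)
Total lines: 6

Answer: 6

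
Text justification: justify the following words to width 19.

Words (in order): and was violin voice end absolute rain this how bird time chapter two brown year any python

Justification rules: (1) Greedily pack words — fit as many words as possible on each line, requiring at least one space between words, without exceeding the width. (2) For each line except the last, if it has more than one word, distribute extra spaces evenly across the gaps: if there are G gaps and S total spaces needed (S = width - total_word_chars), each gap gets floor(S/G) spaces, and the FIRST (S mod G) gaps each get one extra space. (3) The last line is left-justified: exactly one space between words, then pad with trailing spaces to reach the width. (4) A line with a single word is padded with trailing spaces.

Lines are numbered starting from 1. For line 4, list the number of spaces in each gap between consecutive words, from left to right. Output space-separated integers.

Answer: 3 2

Derivation:
Line 1: ['and', 'was', 'violin'] (min_width=14, slack=5)
Line 2: ['voice', 'end', 'absolute'] (min_width=18, slack=1)
Line 3: ['rain', 'this', 'how', 'bird'] (min_width=18, slack=1)
Line 4: ['time', 'chapter', 'two'] (min_width=16, slack=3)
Line 5: ['brown', 'year', 'any'] (min_width=14, slack=5)
Line 6: ['python'] (min_width=6, slack=13)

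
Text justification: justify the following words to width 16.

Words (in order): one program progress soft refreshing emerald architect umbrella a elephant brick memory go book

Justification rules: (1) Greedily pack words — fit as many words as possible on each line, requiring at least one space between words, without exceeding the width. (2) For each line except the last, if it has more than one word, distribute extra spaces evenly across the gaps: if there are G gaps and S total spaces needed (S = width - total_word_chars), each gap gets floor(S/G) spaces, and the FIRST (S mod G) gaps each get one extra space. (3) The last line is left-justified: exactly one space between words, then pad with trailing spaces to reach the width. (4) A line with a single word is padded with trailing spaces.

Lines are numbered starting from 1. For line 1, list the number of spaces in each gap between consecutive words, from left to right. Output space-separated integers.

Line 1: ['one', 'program'] (min_width=11, slack=5)
Line 2: ['progress', 'soft'] (min_width=13, slack=3)
Line 3: ['refreshing'] (min_width=10, slack=6)
Line 4: ['emerald'] (min_width=7, slack=9)
Line 5: ['architect'] (min_width=9, slack=7)
Line 6: ['umbrella', 'a'] (min_width=10, slack=6)
Line 7: ['elephant', 'brick'] (min_width=14, slack=2)
Line 8: ['memory', 'go', 'book'] (min_width=14, slack=2)

Answer: 6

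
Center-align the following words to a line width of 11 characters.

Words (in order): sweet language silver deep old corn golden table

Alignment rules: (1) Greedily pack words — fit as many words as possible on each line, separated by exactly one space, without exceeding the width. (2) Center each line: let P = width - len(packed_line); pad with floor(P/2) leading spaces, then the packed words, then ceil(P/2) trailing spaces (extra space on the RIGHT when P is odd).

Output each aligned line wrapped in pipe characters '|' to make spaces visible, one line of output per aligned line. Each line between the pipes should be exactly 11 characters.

Answer: |   sweet   |
| language  |
|silver deep|
| old corn  |
|  golden   |
|   table   |

Derivation:
Line 1: ['sweet'] (min_width=5, slack=6)
Line 2: ['language'] (min_width=8, slack=3)
Line 3: ['silver', 'deep'] (min_width=11, slack=0)
Line 4: ['old', 'corn'] (min_width=8, slack=3)
Line 5: ['golden'] (min_width=6, slack=5)
Line 6: ['table'] (min_width=5, slack=6)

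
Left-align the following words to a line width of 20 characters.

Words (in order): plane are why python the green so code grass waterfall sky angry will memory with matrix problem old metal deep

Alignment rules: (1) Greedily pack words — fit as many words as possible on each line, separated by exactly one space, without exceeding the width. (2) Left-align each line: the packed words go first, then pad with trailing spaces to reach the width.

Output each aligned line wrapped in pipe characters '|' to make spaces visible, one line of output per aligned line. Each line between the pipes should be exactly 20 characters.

Answer: |plane are why python|
|the green so code   |
|grass waterfall sky |
|angry will memory   |
|with matrix problem |
|old metal deep      |

Derivation:
Line 1: ['plane', 'are', 'why', 'python'] (min_width=20, slack=0)
Line 2: ['the', 'green', 'so', 'code'] (min_width=17, slack=3)
Line 3: ['grass', 'waterfall', 'sky'] (min_width=19, slack=1)
Line 4: ['angry', 'will', 'memory'] (min_width=17, slack=3)
Line 5: ['with', 'matrix', 'problem'] (min_width=19, slack=1)
Line 6: ['old', 'metal', 'deep'] (min_width=14, slack=6)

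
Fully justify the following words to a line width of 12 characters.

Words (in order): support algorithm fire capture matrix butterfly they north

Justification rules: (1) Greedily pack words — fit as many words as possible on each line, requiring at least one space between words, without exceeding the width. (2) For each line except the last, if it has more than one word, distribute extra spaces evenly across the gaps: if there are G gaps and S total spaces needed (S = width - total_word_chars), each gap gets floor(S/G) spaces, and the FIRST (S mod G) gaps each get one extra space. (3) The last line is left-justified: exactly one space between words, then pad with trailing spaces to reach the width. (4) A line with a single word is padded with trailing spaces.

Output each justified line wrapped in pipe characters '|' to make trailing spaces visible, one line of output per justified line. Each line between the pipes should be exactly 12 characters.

Answer: |support     |
|algorithm   |
|fire capture|
|matrix      |
|butterfly   |
|they north  |

Derivation:
Line 1: ['support'] (min_width=7, slack=5)
Line 2: ['algorithm'] (min_width=9, slack=3)
Line 3: ['fire', 'capture'] (min_width=12, slack=0)
Line 4: ['matrix'] (min_width=6, slack=6)
Line 5: ['butterfly'] (min_width=9, slack=3)
Line 6: ['they', 'north'] (min_width=10, slack=2)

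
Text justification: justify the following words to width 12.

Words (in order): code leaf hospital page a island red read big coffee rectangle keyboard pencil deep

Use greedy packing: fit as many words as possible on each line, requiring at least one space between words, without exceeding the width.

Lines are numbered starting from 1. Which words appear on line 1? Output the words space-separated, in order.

Answer: code leaf

Derivation:
Line 1: ['code', 'leaf'] (min_width=9, slack=3)
Line 2: ['hospital'] (min_width=8, slack=4)
Line 3: ['page', 'a'] (min_width=6, slack=6)
Line 4: ['island', 'red'] (min_width=10, slack=2)
Line 5: ['read', 'big'] (min_width=8, slack=4)
Line 6: ['coffee'] (min_width=6, slack=6)
Line 7: ['rectangle'] (min_width=9, slack=3)
Line 8: ['keyboard'] (min_width=8, slack=4)
Line 9: ['pencil', 'deep'] (min_width=11, slack=1)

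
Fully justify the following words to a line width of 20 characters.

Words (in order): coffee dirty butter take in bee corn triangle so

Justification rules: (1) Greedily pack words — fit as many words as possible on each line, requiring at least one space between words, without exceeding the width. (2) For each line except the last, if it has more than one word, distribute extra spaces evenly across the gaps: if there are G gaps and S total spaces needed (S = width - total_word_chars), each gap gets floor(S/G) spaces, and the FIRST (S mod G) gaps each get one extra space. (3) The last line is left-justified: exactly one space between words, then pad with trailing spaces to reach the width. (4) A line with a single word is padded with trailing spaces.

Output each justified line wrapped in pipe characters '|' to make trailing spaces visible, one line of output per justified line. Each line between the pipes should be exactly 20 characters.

Answer: |coffee  dirty butter|
|take   in  bee  corn|
|triangle so         |

Derivation:
Line 1: ['coffee', 'dirty', 'butter'] (min_width=19, slack=1)
Line 2: ['take', 'in', 'bee', 'corn'] (min_width=16, slack=4)
Line 3: ['triangle', 'so'] (min_width=11, slack=9)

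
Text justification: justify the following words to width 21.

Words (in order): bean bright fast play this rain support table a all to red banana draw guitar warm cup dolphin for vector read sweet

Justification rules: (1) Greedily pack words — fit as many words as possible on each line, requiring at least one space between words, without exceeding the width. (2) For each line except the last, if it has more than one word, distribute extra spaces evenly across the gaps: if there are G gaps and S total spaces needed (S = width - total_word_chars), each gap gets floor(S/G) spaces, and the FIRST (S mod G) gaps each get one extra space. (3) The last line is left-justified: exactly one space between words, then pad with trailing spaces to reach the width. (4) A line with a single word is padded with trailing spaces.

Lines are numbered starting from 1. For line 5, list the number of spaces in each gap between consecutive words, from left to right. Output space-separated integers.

Line 1: ['bean', 'bright', 'fast', 'play'] (min_width=21, slack=0)
Line 2: ['this', 'rain', 'support'] (min_width=17, slack=4)
Line 3: ['table', 'a', 'all', 'to', 'red'] (min_width=18, slack=3)
Line 4: ['banana', 'draw', 'guitar'] (min_width=18, slack=3)
Line 5: ['warm', 'cup', 'dolphin', 'for'] (min_width=20, slack=1)
Line 6: ['vector', 'read', 'sweet'] (min_width=17, slack=4)

Answer: 2 1 1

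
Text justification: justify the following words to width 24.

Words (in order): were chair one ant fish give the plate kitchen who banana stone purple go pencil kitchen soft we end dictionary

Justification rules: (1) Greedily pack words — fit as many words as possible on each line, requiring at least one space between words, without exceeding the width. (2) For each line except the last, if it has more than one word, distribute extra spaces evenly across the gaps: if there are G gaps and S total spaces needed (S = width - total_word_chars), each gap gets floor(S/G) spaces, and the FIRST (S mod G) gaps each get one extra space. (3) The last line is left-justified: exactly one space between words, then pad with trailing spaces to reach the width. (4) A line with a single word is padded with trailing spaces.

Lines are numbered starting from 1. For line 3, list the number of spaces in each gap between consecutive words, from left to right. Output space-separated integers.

Line 1: ['were', 'chair', 'one', 'ant', 'fish'] (min_width=23, slack=1)
Line 2: ['give', 'the', 'plate', 'kitchen'] (min_width=22, slack=2)
Line 3: ['who', 'banana', 'stone', 'purple'] (min_width=23, slack=1)
Line 4: ['go', 'pencil', 'kitchen', 'soft'] (min_width=22, slack=2)
Line 5: ['we', 'end', 'dictionary'] (min_width=17, slack=7)

Answer: 2 1 1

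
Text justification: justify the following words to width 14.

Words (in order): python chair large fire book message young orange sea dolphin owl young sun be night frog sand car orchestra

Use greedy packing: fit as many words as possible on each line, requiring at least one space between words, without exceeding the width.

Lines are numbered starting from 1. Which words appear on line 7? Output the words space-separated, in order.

Line 1: ['python', 'chair'] (min_width=12, slack=2)
Line 2: ['large', 'fire'] (min_width=10, slack=4)
Line 3: ['book', 'message'] (min_width=12, slack=2)
Line 4: ['young', 'orange'] (min_width=12, slack=2)
Line 5: ['sea', 'dolphin'] (min_width=11, slack=3)
Line 6: ['owl', 'young', 'sun'] (min_width=13, slack=1)
Line 7: ['be', 'night', 'frog'] (min_width=13, slack=1)
Line 8: ['sand', 'car'] (min_width=8, slack=6)
Line 9: ['orchestra'] (min_width=9, slack=5)

Answer: be night frog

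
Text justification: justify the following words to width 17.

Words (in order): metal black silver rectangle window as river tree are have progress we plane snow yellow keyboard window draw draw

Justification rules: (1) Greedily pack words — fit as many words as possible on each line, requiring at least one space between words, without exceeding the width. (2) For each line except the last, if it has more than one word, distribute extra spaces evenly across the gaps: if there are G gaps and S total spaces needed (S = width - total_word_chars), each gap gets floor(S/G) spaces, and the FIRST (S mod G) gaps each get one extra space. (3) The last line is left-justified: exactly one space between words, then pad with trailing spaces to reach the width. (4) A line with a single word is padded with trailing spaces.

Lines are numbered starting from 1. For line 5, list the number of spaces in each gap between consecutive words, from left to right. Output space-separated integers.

Line 1: ['metal', 'black'] (min_width=11, slack=6)
Line 2: ['silver', 'rectangle'] (min_width=16, slack=1)
Line 3: ['window', 'as', 'river'] (min_width=15, slack=2)
Line 4: ['tree', 'are', 'have'] (min_width=13, slack=4)
Line 5: ['progress', 'we', 'plane'] (min_width=17, slack=0)
Line 6: ['snow', 'yellow'] (min_width=11, slack=6)
Line 7: ['keyboard', 'window'] (min_width=15, slack=2)
Line 8: ['draw', 'draw'] (min_width=9, slack=8)

Answer: 1 1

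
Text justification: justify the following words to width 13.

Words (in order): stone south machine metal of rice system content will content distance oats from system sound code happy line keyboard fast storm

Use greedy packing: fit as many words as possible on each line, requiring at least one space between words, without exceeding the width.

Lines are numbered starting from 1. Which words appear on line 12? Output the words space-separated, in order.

Answer: storm

Derivation:
Line 1: ['stone', 'south'] (min_width=11, slack=2)
Line 2: ['machine', 'metal'] (min_width=13, slack=0)
Line 3: ['of', 'rice'] (min_width=7, slack=6)
Line 4: ['system'] (min_width=6, slack=7)
Line 5: ['content', 'will'] (min_width=12, slack=1)
Line 6: ['content'] (min_width=7, slack=6)
Line 7: ['distance', 'oats'] (min_width=13, slack=0)
Line 8: ['from', 'system'] (min_width=11, slack=2)
Line 9: ['sound', 'code'] (min_width=10, slack=3)
Line 10: ['happy', 'line'] (min_width=10, slack=3)
Line 11: ['keyboard', 'fast'] (min_width=13, slack=0)
Line 12: ['storm'] (min_width=5, slack=8)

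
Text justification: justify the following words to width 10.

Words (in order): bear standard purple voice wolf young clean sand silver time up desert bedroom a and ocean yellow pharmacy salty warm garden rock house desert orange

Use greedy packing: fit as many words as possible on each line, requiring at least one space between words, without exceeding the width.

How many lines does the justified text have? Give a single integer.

Answer: 18

Derivation:
Line 1: ['bear'] (min_width=4, slack=6)
Line 2: ['standard'] (min_width=8, slack=2)
Line 3: ['purple'] (min_width=6, slack=4)
Line 4: ['voice', 'wolf'] (min_width=10, slack=0)
Line 5: ['young'] (min_width=5, slack=5)
Line 6: ['clean', 'sand'] (min_width=10, slack=0)
Line 7: ['silver'] (min_width=6, slack=4)
Line 8: ['time', 'up'] (min_width=7, slack=3)
Line 9: ['desert'] (min_width=6, slack=4)
Line 10: ['bedroom', 'a'] (min_width=9, slack=1)
Line 11: ['and', 'ocean'] (min_width=9, slack=1)
Line 12: ['yellow'] (min_width=6, slack=4)
Line 13: ['pharmacy'] (min_width=8, slack=2)
Line 14: ['salty', 'warm'] (min_width=10, slack=0)
Line 15: ['garden'] (min_width=6, slack=4)
Line 16: ['rock', 'house'] (min_width=10, slack=0)
Line 17: ['desert'] (min_width=6, slack=4)
Line 18: ['orange'] (min_width=6, slack=4)
Total lines: 18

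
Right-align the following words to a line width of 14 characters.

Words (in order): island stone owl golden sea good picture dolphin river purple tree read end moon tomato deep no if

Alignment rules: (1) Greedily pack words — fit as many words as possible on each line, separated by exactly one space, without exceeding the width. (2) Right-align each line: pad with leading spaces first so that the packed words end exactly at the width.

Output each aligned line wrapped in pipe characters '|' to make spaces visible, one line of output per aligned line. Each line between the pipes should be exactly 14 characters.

Line 1: ['island', 'stone'] (min_width=12, slack=2)
Line 2: ['owl', 'golden', 'sea'] (min_width=14, slack=0)
Line 3: ['good', 'picture'] (min_width=12, slack=2)
Line 4: ['dolphin', 'river'] (min_width=13, slack=1)
Line 5: ['purple', 'tree'] (min_width=11, slack=3)
Line 6: ['read', 'end', 'moon'] (min_width=13, slack=1)
Line 7: ['tomato', 'deep', 'no'] (min_width=14, slack=0)
Line 8: ['if'] (min_width=2, slack=12)

Answer: |  island stone|
|owl golden sea|
|  good picture|
| dolphin river|
|   purple tree|
| read end moon|
|tomato deep no|
|            if|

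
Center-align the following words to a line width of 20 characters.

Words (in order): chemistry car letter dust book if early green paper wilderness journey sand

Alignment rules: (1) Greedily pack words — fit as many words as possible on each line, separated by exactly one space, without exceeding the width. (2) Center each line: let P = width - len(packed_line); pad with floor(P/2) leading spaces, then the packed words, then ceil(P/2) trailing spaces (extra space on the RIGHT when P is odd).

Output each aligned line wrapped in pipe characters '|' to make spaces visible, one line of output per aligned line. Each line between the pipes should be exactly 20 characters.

Answer: |chemistry car letter|
| dust book if early |
|    green paper     |
| wilderness journey |
|        sand        |

Derivation:
Line 1: ['chemistry', 'car', 'letter'] (min_width=20, slack=0)
Line 2: ['dust', 'book', 'if', 'early'] (min_width=18, slack=2)
Line 3: ['green', 'paper'] (min_width=11, slack=9)
Line 4: ['wilderness', 'journey'] (min_width=18, slack=2)
Line 5: ['sand'] (min_width=4, slack=16)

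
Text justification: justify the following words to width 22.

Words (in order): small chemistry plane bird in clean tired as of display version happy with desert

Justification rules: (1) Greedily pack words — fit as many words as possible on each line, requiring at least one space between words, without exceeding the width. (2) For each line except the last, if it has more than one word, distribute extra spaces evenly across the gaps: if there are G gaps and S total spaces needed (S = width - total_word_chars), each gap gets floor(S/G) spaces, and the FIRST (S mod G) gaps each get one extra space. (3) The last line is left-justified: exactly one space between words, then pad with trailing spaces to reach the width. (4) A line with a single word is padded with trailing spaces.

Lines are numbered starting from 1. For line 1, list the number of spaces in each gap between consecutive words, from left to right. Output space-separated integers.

Answer: 2 1

Derivation:
Line 1: ['small', 'chemistry', 'plane'] (min_width=21, slack=1)
Line 2: ['bird', 'in', 'clean', 'tired', 'as'] (min_width=22, slack=0)
Line 3: ['of', 'display', 'version'] (min_width=18, slack=4)
Line 4: ['happy', 'with', 'desert'] (min_width=17, slack=5)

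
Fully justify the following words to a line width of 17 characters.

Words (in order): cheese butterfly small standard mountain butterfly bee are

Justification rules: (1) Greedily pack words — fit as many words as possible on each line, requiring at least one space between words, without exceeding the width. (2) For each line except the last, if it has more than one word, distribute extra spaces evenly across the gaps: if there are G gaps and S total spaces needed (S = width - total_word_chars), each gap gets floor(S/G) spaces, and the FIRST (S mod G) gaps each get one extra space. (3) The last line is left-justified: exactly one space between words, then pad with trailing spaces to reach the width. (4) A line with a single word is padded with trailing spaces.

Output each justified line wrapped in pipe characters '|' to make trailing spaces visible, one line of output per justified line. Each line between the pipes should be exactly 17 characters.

Answer: |cheese  butterfly|
|small    standard|
|mountain         |
|butterfly bee are|

Derivation:
Line 1: ['cheese', 'butterfly'] (min_width=16, slack=1)
Line 2: ['small', 'standard'] (min_width=14, slack=3)
Line 3: ['mountain'] (min_width=8, slack=9)
Line 4: ['butterfly', 'bee', 'are'] (min_width=17, slack=0)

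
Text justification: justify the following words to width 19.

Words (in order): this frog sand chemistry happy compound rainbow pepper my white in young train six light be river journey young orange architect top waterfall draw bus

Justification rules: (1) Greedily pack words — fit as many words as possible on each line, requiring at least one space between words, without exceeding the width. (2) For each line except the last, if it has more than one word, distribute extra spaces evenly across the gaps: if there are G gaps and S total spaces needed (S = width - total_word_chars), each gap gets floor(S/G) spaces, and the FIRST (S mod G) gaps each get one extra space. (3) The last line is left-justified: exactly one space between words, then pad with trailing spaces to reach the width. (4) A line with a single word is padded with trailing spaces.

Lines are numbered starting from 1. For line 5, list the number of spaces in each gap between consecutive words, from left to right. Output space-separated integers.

Answer: 3 3

Derivation:
Line 1: ['this', 'frog', 'sand'] (min_width=14, slack=5)
Line 2: ['chemistry', 'happy'] (min_width=15, slack=4)
Line 3: ['compound', 'rainbow'] (min_width=16, slack=3)
Line 4: ['pepper', 'my', 'white', 'in'] (min_width=18, slack=1)
Line 5: ['young', 'train', 'six'] (min_width=15, slack=4)
Line 6: ['light', 'be', 'river'] (min_width=14, slack=5)
Line 7: ['journey', 'young'] (min_width=13, slack=6)
Line 8: ['orange', 'architect'] (min_width=16, slack=3)
Line 9: ['top', 'waterfall', 'draw'] (min_width=18, slack=1)
Line 10: ['bus'] (min_width=3, slack=16)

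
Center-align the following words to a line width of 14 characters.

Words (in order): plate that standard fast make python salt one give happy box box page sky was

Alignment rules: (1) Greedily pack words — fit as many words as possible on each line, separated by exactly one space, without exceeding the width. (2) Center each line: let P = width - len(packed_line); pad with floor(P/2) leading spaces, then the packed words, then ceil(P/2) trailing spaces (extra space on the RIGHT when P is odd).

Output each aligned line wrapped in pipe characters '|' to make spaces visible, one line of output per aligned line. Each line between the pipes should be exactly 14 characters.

Line 1: ['plate', 'that'] (min_width=10, slack=4)
Line 2: ['standard', 'fast'] (min_width=13, slack=1)
Line 3: ['make', 'python'] (min_width=11, slack=3)
Line 4: ['salt', 'one', 'give'] (min_width=13, slack=1)
Line 5: ['happy', 'box', 'box'] (min_width=13, slack=1)
Line 6: ['page', 'sky', 'was'] (min_width=12, slack=2)

Answer: |  plate that  |
|standard fast |
| make python  |
|salt one give |
|happy box box |
| page sky was |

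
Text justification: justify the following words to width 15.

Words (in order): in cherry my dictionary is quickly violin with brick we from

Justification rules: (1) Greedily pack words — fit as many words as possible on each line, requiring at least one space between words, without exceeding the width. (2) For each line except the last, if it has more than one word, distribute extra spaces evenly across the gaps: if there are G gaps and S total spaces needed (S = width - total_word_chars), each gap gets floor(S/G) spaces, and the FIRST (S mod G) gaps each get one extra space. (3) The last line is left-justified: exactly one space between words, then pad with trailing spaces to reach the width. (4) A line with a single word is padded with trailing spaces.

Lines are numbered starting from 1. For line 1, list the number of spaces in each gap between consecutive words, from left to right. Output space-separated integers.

Answer: 3 2

Derivation:
Line 1: ['in', 'cherry', 'my'] (min_width=12, slack=3)
Line 2: ['dictionary', 'is'] (min_width=13, slack=2)
Line 3: ['quickly', 'violin'] (min_width=14, slack=1)
Line 4: ['with', 'brick', 'we'] (min_width=13, slack=2)
Line 5: ['from'] (min_width=4, slack=11)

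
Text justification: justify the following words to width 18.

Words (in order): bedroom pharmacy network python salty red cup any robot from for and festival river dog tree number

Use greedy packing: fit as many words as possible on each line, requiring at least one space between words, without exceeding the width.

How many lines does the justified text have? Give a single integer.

Answer: 6

Derivation:
Line 1: ['bedroom', 'pharmacy'] (min_width=16, slack=2)
Line 2: ['network', 'python'] (min_width=14, slack=4)
Line 3: ['salty', 'red', 'cup', 'any'] (min_width=17, slack=1)
Line 4: ['robot', 'from', 'for', 'and'] (min_width=18, slack=0)
Line 5: ['festival', 'river', 'dog'] (min_width=18, slack=0)
Line 6: ['tree', 'number'] (min_width=11, slack=7)
Total lines: 6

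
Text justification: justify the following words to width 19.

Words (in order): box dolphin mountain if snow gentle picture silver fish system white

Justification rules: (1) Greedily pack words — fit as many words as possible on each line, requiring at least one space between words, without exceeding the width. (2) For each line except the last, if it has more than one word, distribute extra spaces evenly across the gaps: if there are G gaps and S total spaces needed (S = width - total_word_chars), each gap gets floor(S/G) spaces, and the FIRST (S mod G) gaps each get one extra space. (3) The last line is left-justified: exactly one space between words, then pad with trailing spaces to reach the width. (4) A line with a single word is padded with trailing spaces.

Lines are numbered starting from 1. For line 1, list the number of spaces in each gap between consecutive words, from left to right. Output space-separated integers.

Answer: 9

Derivation:
Line 1: ['box', 'dolphin'] (min_width=11, slack=8)
Line 2: ['mountain', 'if', 'snow'] (min_width=16, slack=3)
Line 3: ['gentle', 'picture'] (min_width=14, slack=5)
Line 4: ['silver', 'fish', 'system'] (min_width=18, slack=1)
Line 5: ['white'] (min_width=5, slack=14)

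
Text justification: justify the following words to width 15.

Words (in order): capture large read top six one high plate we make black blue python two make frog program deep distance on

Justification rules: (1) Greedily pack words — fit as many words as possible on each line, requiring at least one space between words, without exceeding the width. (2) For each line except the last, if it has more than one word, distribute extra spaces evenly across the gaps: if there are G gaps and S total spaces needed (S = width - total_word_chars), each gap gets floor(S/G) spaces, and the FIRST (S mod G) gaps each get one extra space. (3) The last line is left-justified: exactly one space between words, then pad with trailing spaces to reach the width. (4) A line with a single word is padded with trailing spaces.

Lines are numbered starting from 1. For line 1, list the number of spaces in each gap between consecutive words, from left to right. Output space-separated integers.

Line 1: ['capture', 'large'] (min_width=13, slack=2)
Line 2: ['read', 'top', 'six'] (min_width=12, slack=3)
Line 3: ['one', 'high', 'plate'] (min_width=14, slack=1)
Line 4: ['we', 'make', 'black'] (min_width=13, slack=2)
Line 5: ['blue', 'python', 'two'] (min_width=15, slack=0)
Line 6: ['make', 'frog'] (min_width=9, slack=6)
Line 7: ['program', 'deep'] (min_width=12, slack=3)
Line 8: ['distance', 'on'] (min_width=11, slack=4)

Answer: 3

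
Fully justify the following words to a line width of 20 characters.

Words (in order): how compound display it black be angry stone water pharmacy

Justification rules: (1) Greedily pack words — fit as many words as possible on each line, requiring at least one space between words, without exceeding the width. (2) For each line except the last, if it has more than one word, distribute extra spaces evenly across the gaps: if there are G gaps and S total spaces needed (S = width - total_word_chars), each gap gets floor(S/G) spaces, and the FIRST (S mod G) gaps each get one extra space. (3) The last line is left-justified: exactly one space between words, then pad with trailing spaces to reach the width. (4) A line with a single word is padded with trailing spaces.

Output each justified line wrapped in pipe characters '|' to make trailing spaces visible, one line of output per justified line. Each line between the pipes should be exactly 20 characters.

Line 1: ['how', 'compound', 'display'] (min_width=20, slack=0)
Line 2: ['it', 'black', 'be', 'angry'] (min_width=17, slack=3)
Line 3: ['stone', 'water', 'pharmacy'] (min_width=20, slack=0)

Answer: |how compound display|
|it  black  be  angry|
|stone water pharmacy|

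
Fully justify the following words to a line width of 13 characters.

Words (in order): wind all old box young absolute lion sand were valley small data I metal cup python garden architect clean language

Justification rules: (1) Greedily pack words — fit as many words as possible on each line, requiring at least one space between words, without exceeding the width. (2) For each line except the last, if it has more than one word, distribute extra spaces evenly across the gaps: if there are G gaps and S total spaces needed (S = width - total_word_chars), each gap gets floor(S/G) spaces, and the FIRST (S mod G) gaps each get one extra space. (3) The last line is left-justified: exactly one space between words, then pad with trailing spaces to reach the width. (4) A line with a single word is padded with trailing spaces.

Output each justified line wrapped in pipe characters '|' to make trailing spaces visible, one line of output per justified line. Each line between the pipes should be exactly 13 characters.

Line 1: ['wind', 'all', 'old'] (min_width=12, slack=1)
Line 2: ['box', 'young'] (min_width=9, slack=4)
Line 3: ['absolute', 'lion'] (min_width=13, slack=0)
Line 4: ['sand', 'were'] (min_width=9, slack=4)
Line 5: ['valley', 'small'] (min_width=12, slack=1)
Line 6: ['data', 'I', 'metal'] (min_width=12, slack=1)
Line 7: ['cup', 'python'] (min_width=10, slack=3)
Line 8: ['garden'] (min_width=6, slack=7)
Line 9: ['architect'] (min_width=9, slack=4)
Line 10: ['clean'] (min_width=5, slack=8)
Line 11: ['language'] (min_width=8, slack=5)

Answer: |wind  all old|
|box     young|
|absolute lion|
|sand     were|
|valley  small|
|data  I metal|
|cup    python|
|garden       |
|architect    |
|clean        |
|language     |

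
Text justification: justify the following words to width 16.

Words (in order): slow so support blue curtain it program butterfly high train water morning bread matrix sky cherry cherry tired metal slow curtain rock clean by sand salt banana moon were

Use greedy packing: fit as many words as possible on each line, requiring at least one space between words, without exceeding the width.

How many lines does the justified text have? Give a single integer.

Line 1: ['slow', 'so', 'support'] (min_width=15, slack=1)
Line 2: ['blue', 'curtain', 'it'] (min_width=15, slack=1)
Line 3: ['program'] (min_width=7, slack=9)
Line 4: ['butterfly', 'high'] (min_width=14, slack=2)
Line 5: ['train', 'water'] (min_width=11, slack=5)
Line 6: ['morning', 'bread'] (min_width=13, slack=3)
Line 7: ['matrix', 'sky'] (min_width=10, slack=6)
Line 8: ['cherry', 'cherry'] (min_width=13, slack=3)
Line 9: ['tired', 'metal', 'slow'] (min_width=16, slack=0)
Line 10: ['curtain', 'rock'] (min_width=12, slack=4)
Line 11: ['clean', 'by', 'sand'] (min_width=13, slack=3)
Line 12: ['salt', 'banana', 'moon'] (min_width=16, slack=0)
Line 13: ['were'] (min_width=4, slack=12)
Total lines: 13

Answer: 13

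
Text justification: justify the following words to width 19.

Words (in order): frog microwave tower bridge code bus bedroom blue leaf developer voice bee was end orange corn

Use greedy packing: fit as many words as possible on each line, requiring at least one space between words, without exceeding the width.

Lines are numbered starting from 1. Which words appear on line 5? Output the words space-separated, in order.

Answer: voice bee was end

Derivation:
Line 1: ['frog', 'microwave'] (min_width=14, slack=5)
Line 2: ['tower', 'bridge', 'code'] (min_width=17, slack=2)
Line 3: ['bus', 'bedroom', 'blue'] (min_width=16, slack=3)
Line 4: ['leaf', 'developer'] (min_width=14, slack=5)
Line 5: ['voice', 'bee', 'was', 'end'] (min_width=17, slack=2)
Line 6: ['orange', 'corn'] (min_width=11, slack=8)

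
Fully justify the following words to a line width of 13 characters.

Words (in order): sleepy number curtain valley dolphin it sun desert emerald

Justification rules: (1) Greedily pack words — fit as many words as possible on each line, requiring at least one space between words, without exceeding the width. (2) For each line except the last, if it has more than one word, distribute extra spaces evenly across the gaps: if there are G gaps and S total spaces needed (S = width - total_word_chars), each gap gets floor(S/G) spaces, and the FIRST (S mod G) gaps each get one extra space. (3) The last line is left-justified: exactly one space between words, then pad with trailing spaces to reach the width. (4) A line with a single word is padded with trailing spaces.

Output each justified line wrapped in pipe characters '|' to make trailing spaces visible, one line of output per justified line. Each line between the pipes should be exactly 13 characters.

Line 1: ['sleepy', 'number'] (min_width=13, slack=0)
Line 2: ['curtain'] (min_width=7, slack=6)
Line 3: ['valley'] (min_width=6, slack=7)
Line 4: ['dolphin', 'it'] (min_width=10, slack=3)
Line 5: ['sun', 'desert'] (min_width=10, slack=3)
Line 6: ['emerald'] (min_width=7, slack=6)

Answer: |sleepy number|
|curtain      |
|valley       |
|dolphin    it|
|sun    desert|
|emerald      |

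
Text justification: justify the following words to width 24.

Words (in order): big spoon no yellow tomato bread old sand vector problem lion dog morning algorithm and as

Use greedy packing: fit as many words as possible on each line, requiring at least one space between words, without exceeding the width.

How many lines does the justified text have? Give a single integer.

Answer: 4

Derivation:
Line 1: ['big', 'spoon', 'no', 'yellow'] (min_width=19, slack=5)
Line 2: ['tomato', 'bread', 'old', 'sand'] (min_width=21, slack=3)
Line 3: ['vector', 'problem', 'lion', 'dog'] (min_width=23, slack=1)
Line 4: ['morning', 'algorithm', 'and', 'as'] (min_width=24, slack=0)
Total lines: 4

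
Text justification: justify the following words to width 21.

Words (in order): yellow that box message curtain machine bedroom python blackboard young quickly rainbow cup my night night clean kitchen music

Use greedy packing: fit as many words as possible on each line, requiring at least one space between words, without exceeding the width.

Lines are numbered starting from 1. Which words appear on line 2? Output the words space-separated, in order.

Answer: message curtain

Derivation:
Line 1: ['yellow', 'that', 'box'] (min_width=15, slack=6)
Line 2: ['message', 'curtain'] (min_width=15, slack=6)
Line 3: ['machine', 'bedroom'] (min_width=15, slack=6)
Line 4: ['python', 'blackboard'] (min_width=17, slack=4)
Line 5: ['young', 'quickly', 'rainbow'] (min_width=21, slack=0)
Line 6: ['cup', 'my', 'night', 'night'] (min_width=18, slack=3)
Line 7: ['clean', 'kitchen', 'music'] (min_width=19, slack=2)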